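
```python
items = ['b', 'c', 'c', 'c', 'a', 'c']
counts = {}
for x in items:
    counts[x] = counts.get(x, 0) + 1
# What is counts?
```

Initial: counts = {}, items = ['b', 'c', 'c', 'c', 'a', 'c']
See 'b': counts = {'b': 1}
See 'c': counts = {'b': 1, 'c': 1}
See 'c': counts = {'b': 1, 'c': 2}
See 'c': counts = {'b': 1, 'c': 3}
See 'a': counts = {'b': 1, 'c': 3, 'a': 1}
See 'c': counts = {'b': 1, 'c': 4, 'a': 1}

{'b': 1, 'c': 4, 'a': 1}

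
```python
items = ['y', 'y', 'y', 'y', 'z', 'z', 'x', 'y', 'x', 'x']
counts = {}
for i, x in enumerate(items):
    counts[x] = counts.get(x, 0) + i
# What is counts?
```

Initial: counts = {}, items = ['y', 'y', 'y', 'y', 'z', 'z', 'x', 'y', 'x', 'x']
i=0, x='y': counts = {'y': 0}
i=1, x='y': counts = {'y': 1}
i=2, x='y': counts = {'y': 3}
i=3, x='y': counts = {'y': 6}
i=4, x='z': counts = {'y': 6, 'z': 4}
i=5, x='z': counts = {'y': 6, 'z': 9}
i=6, x='x': counts = {'y': 6, 'z': 9, 'x': 6}
i=7, x='y': counts = {'y': 13, 'z': 9, 'x': 6}
i=8, x='x': counts = {'y': 13, 'z': 9, 'x': 14}
i=9, x='x': counts = {'y': 13, 'z': 9, 'x': 23}

{'y': 13, 'z': 9, 'x': 23}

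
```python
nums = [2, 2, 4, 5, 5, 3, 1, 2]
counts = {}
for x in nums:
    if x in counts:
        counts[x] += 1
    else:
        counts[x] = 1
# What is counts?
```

Initial: counts = {}, nums = [2, 2, 4, 5, 5, 3, 1, 2]
See 2: counts = {2: 1}
See 2: counts = {2: 2}
See 4: counts = {2: 2, 4: 1}
See 5: counts = {2: 2, 4: 1, 5: 1}
See 5: counts = {2: 2, 4: 1, 5: 2}
See 3: counts = {2: 2, 4: 1, 5: 2, 3: 1}
See 1: counts = {2: 2, 4: 1, 5: 2, 3: 1, 1: 1}
See 2: counts = {2: 3, 4: 1, 5: 2, 3: 1, 1: 1}

{2: 3, 4: 1, 5: 2, 3: 1, 1: 1}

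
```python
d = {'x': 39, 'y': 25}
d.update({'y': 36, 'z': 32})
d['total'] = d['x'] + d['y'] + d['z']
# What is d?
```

After line 1: d = {'x': 39, 'y': 25}
After line 2 (y overwritten, z added): d = {'x': 39, 'y': 36, 'z': 32}
After line 3 (total = 39 + 36 + 32 = 107): d = {'x': 39, 'y': 36, 'z': 32, 'total': 107}

{'x': 39, 'y': 36, 'z': 32, 'total': 107}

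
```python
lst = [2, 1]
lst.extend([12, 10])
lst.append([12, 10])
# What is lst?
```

After line 1: lst = [2, 1]
After line 2 (extend unpacks [12, 10]): lst = [2, 1, 12, 10]
After line 3 (append adds [12, 10] as single element): lst = [2, 1, 12, 10, [12, 10]]

[2, 1, 12, 10, [12, 10]]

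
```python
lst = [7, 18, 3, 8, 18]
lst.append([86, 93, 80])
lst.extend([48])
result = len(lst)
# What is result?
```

After line 1: lst = [7, 18, 3, 8, 18]
After line 2 (append adds [86, 93, 80] as single element): lst = [7, 18, 3, 8, 18, [86, 93, 80]]
After line 3 (extend unpacks [48], adds 48): lst = [7, 18, 3, 8, 18, [86, 93, 80], 48]
After line 4: result = len(lst) = 7

7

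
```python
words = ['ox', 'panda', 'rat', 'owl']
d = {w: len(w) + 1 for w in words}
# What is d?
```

{'ox': 3, 'panda': 6, 'rat': 4, 'owl': 4}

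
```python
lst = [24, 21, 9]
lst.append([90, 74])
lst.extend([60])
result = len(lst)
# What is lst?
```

After line 1: lst = [24, 21, 9]
After line 2 (append adds [90, 74] as single element): lst = [24, 21, 9, [90, 74]]
After line 3 (extend unpacks [60], adds 60): lst = [24, 21, 9, [90, 74], 60]
After line 4: result = len(lst) = 5

[24, 21, 9, [90, 74], 60]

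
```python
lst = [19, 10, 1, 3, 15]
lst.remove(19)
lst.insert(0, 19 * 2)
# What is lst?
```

After line 1: lst = [19, 10, 1, 3, 15]
After line 2 (remove first 19): lst = [10, 1, 3, 15]
After line 3 (insert 38 at index 0): lst = [38, 10, 1, 3, 15]

[38, 10, 1, 3, 15]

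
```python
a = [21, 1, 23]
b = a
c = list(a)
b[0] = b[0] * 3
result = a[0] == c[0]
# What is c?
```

After line 1: a = [21, 1, 23]
After line 2 (b = a, alias): a = [21, 1, 23], b = [21, 1, 23]
After line 3 (c = list(a) is a copy, new object): c = [21, 1, 23]
After line 4 (b[0] = 21 * 3 = 63; mutates shared a/b): a = b = [63, 1, 23], c = [21, 1, 23]
After line 5 (a[0] = 63, c[0] = 21; result = False)

[21, 1, 23]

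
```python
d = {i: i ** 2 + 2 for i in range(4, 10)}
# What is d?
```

{4: 18, 5: 27, 6: 38, 7: 51, 8: 66, 9: 83}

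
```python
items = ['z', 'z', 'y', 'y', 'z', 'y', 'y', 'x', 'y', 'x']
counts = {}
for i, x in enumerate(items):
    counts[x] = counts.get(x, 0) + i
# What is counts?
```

Initial: counts = {}, items = ['z', 'z', 'y', 'y', 'z', 'y', 'y', 'x', 'y', 'x']
i=0, x='z': counts = {'z': 0}
i=1, x='z': counts = {'z': 1}
i=2, x='y': counts = {'z': 1, 'y': 2}
i=3, x='y': counts = {'z': 1, 'y': 5}
i=4, x='z': counts = {'z': 5, 'y': 5}
i=5, x='y': counts = {'z': 5, 'y': 10}
i=6, x='y': counts = {'z': 5, 'y': 16}
i=7, x='x': counts = {'z': 5, 'y': 16, 'x': 7}
i=8, x='y': counts = {'z': 5, 'y': 24, 'x': 7}
i=9, x='x': counts = {'z': 5, 'y': 24, 'x': 16}

{'z': 5, 'y': 24, 'x': 16}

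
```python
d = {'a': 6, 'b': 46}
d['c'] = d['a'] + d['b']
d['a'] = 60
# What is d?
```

After line 1: d = {'a': 6, 'b': 46}
After line 2 (d['c'] = 6 + 46): d = {'a': 6, 'b': 46, 'c': 52}
After line 3: d = {'a': 60, 'b': 46, 'c': 52}

{'a': 60, 'b': 46, 'c': 52}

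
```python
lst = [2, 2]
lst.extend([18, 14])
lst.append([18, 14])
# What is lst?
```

After line 1: lst = [2, 2]
After line 2 (extend unpacks [18, 14]): lst = [2, 2, 18, 14]
After line 3 (append adds [18, 14] as single element): lst = [2, 2, 18, 14, [18, 14]]

[2, 2, 18, 14, [18, 14]]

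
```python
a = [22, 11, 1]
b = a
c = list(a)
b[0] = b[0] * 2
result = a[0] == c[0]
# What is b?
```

After line 1: a = [22, 11, 1]
After line 2 (b = a, alias): a = [22, 11, 1], b = [22, 11, 1]
After line 3 (c = list(a) is a copy, new object): c = [22, 11, 1]
After line 4 (b[0] = 22 * 2 = 44; mutates shared a/b): a = b = [44, 11, 1], c = [22, 11, 1]
After line 5 (a[0] = 44, c[0] = 22; result = False)

[44, 11, 1]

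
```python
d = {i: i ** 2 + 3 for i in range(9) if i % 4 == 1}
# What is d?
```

{1: 4, 5: 28}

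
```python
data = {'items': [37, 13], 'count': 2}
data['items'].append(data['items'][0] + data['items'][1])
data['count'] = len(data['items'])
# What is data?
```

After line 1: data = {'items': [37, 13], 'count': 2}
After line 2 (append 37 + 13 = 50): data = {'items': [37, 13, 50], 'count': 2}
After line 3 (count = len(items) = 3): data = {'items': [37, 13, 50], 'count': 3}

{'items': [37, 13, 50], 'count': 3}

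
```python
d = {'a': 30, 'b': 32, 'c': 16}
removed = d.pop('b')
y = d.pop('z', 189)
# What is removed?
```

After line 1: d = {'a': 30, 'b': 32, 'c': 16}
After line 2 (pop 'b' returns 32): d = {'a': 30, 'c': 16}, removed = 32
After line 3 (pop 'z' missing, returns default 189): d = {'a': 30, 'c': 16}, y = 189

32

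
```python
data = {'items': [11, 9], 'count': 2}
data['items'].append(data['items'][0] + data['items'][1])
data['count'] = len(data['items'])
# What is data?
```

After line 1: data = {'items': [11, 9], 'count': 2}
After line 2 (append 11 + 9 = 20): data = {'items': [11, 9, 20], 'count': 2}
After line 3 (count = len(items) = 3): data = {'items': [11, 9, 20], 'count': 3}

{'items': [11, 9, 20], 'count': 3}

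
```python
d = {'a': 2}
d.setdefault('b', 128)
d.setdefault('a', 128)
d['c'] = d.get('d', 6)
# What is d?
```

After line 1: d = {'a': 2}
After line 2 (setdefault adds 'b'=128): d = {'a': 2, 'b': 128}
After line 3 (setdefault 'a' no-op, already exists): d = {'a': 2, 'b': 128}
After line 4 (get('d', 6) returns default since 'd' not in d): d = {'a': 2, 'b': 128, 'c': 6}

{'a': 2, 'b': 128, 'c': 6}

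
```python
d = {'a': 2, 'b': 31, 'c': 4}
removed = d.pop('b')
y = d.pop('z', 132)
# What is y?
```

After line 1: d = {'a': 2, 'b': 31, 'c': 4}
After line 2 (pop 'b' returns 31): d = {'a': 2, 'c': 4}, removed = 31
After line 3 (pop 'z' missing, returns default 132): d = {'a': 2, 'c': 4}, y = 132

132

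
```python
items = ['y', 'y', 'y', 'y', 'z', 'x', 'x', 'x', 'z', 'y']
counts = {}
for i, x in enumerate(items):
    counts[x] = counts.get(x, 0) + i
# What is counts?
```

Initial: counts = {}, items = ['y', 'y', 'y', 'y', 'z', 'x', 'x', 'x', 'z', 'y']
i=0, x='y': counts = {'y': 0}
i=1, x='y': counts = {'y': 1}
i=2, x='y': counts = {'y': 3}
i=3, x='y': counts = {'y': 6}
i=4, x='z': counts = {'y': 6, 'z': 4}
i=5, x='x': counts = {'y': 6, 'z': 4, 'x': 5}
i=6, x='x': counts = {'y': 6, 'z': 4, 'x': 11}
i=7, x='x': counts = {'y': 6, 'z': 4, 'x': 18}
i=8, x='z': counts = {'y': 6, 'z': 12, 'x': 18}
i=9, x='y': counts = {'y': 15, 'z': 12, 'x': 18}

{'y': 15, 'z': 12, 'x': 18}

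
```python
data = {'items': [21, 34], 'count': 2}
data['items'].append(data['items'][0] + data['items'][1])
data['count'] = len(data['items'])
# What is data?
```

After line 1: data = {'items': [21, 34], 'count': 2}
After line 2 (append 21 + 34 = 55): data = {'items': [21, 34, 55], 'count': 2}
After line 3 (count = len(items) = 3): data = {'items': [21, 34, 55], 'count': 3}

{'items': [21, 34, 55], 'count': 3}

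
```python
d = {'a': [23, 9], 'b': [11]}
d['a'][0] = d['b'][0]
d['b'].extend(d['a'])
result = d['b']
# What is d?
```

After line 1: d = {'a': [23, 9], 'b': [11]}
After line 2 (a[0] = b[0] = 11): d = {'a': [11, 9], 'b': [11]}
After line 3 (b.extend(a) appends [11, 9]): d = {'a': [11, 9], 'b': [11, 11, 9]}
After line 4: result = d['b'] = [11, 11, 9]

{'a': [11, 9], 'b': [11, 11, 9]}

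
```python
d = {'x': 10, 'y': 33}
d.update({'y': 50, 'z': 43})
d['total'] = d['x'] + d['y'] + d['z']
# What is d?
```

After line 1: d = {'x': 10, 'y': 33}
After line 2 (y overwritten, z added): d = {'x': 10, 'y': 50, 'z': 43}
After line 3 (total = 10 + 50 + 43 = 103): d = {'x': 10, 'y': 50, 'z': 43, 'total': 103}

{'x': 10, 'y': 50, 'z': 43, 'total': 103}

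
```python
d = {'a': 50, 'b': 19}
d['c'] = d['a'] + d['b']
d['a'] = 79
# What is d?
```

After line 1: d = {'a': 50, 'b': 19}
After line 2 (d['c'] = 50 + 19): d = {'a': 50, 'b': 19, 'c': 69}
After line 3: d = {'a': 79, 'b': 19, 'c': 69}

{'a': 79, 'b': 19, 'c': 69}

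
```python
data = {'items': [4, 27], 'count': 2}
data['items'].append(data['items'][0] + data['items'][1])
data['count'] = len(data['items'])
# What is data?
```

After line 1: data = {'items': [4, 27], 'count': 2}
After line 2 (append 4 + 27 = 31): data = {'items': [4, 27, 31], 'count': 2}
After line 3 (count = len(items) = 3): data = {'items': [4, 27, 31], 'count': 3}

{'items': [4, 27, 31], 'count': 3}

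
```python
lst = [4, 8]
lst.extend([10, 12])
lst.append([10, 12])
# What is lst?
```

After line 1: lst = [4, 8]
After line 2 (extend unpacks [10, 12]): lst = [4, 8, 10, 12]
After line 3 (append adds [10, 12] as single element): lst = [4, 8, 10, 12, [10, 12]]

[4, 8, 10, 12, [10, 12]]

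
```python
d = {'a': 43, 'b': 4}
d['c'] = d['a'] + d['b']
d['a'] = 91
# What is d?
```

After line 1: d = {'a': 43, 'b': 4}
After line 2 (d['c'] = 43 + 4): d = {'a': 43, 'b': 4, 'c': 47}
After line 3: d = {'a': 91, 'b': 4, 'c': 47}

{'a': 91, 'b': 4, 'c': 47}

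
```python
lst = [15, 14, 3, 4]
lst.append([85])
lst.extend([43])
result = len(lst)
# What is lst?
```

After line 1: lst = [15, 14, 3, 4]
After line 2 (append adds [85] as single element): lst = [15, 14, 3, 4, [85]]
After line 3 (extend unpacks [43], adds 43): lst = [15, 14, 3, 4, [85], 43]
After line 4: result = len(lst) = 6

[15, 14, 3, 4, [85], 43]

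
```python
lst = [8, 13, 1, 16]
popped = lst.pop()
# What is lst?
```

[8, 13, 1]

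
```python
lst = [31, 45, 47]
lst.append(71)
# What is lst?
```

[31, 45, 47, 71]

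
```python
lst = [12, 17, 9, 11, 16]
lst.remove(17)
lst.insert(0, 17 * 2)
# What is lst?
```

After line 1: lst = [12, 17, 9, 11, 16]
After line 2 (remove first 17): lst = [12, 9, 11, 16]
After line 3 (insert 34 at index 0): lst = [34, 12, 9, 11, 16]

[34, 12, 9, 11, 16]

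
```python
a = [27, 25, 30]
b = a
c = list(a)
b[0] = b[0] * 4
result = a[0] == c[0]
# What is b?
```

After line 1: a = [27, 25, 30]
After line 2 (b = a, alias): a = [27, 25, 30], b = [27, 25, 30]
After line 3 (c = list(a) is a copy, new object): c = [27, 25, 30]
After line 4 (b[0] = 27 * 4 = 108; mutates shared a/b): a = b = [108, 25, 30], c = [27, 25, 30]
After line 5 (a[0] = 108, c[0] = 27; result = False)

[108, 25, 30]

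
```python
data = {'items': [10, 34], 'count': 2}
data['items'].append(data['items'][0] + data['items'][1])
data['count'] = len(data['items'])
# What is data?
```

After line 1: data = {'items': [10, 34], 'count': 2}
After line 2 (append 10 + 34 = 44): data = {'items': [10, 34, 44], 'count': 2}
After line 3 (count = len(items) = 3): data = {'items': [10, 34, 44], 'count': 3}

{'items': [10, 34, 44], 'count': 3}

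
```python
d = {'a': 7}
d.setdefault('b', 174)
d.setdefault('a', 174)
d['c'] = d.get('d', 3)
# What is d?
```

After line 1: d = {'a': 7}
After line 2 (setdefault adds 'b'=174): d = {'a': 7, 'b': 174}
After line 3 (setdefault 'a' no-op, already exists): d = {'a': 7, 'b': 174}
After line 4 (get('d', 3) returns default since 'd' not in d): d = {'a': 7, 'b': 174, 'c': 3}

{'a': 7, 'b': 174, 'c': 3}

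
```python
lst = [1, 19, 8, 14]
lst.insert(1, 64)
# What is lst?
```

[1, 64, 19, 8, 14]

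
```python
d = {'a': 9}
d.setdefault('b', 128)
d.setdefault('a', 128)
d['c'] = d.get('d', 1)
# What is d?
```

After line 1: d = {'a': 9}
After line 2 (setdefault adds 'b'=128): d = {'a': 9, 'b': 128}
After line 3 (setdefault 'a' no-op, already exists): d = {'a': 9, 'b': 128}
After line 4 (get('d', 1) returns default since 'd' not in d): d = {'a': 9, 'b': 128, 'c': 1}

{'a': 9, 'b': 128, 'c': 1}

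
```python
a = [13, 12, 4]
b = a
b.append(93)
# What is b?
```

After line 1: a = [13, 12, 4]
After line 2 (b = a is an alias, same object): a = [13, 12, 4], b = [13, 12, 4]
After line 3 (b.append mutates the shared list): a = [13, 12, 4, 93], b = [13, 12, 4, 93]

[13, 12, 4, 93]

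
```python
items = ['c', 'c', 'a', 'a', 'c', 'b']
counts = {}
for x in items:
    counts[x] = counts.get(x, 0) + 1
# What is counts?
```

Initial: counts = {}, items = ['c', 'c', 'a', 'a', 'c', 'b']
See 'c': counts = {'c': 1}
See 'c': counts = {'c': 2}
See 'a': counts = {'c': 2, 'a': 1}
See 'a': counts = {'c': 2, 'a': 2}
See 'c': counts = {'c': 3, 'a': 2}
See 'b': counts = {'c': 3, 'a': 2, 'b': 1}

{'c': 3, 'a': 2, 'b': 1}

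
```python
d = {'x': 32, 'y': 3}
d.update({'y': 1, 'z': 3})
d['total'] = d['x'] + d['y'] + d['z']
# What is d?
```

After line 1: d = {'x': 32, 'y': 3}
After line 2 (y overwritten, z added): d = {'x': 32, 'y': 1, 'z': 3}
After line 3 (total = 32 + 1 + 3 = 36): d = {'x': 32, 'y': 1, 'z': 3, 'total': 36}

{'x': 32, 'y': 1, 'z': 3, 'total': 36}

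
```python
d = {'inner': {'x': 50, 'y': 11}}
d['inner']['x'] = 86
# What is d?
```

After line 1: d = {'inner': {'x': 50, 'y': 11}}
After line 2 (inner x overwritten): d = {'inner': {'x': 86, 'y': 11}}

{'inner': {'x': 86, 'y': 11}}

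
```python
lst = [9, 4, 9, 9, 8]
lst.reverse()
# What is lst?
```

[8, 9, 9, 4, 9]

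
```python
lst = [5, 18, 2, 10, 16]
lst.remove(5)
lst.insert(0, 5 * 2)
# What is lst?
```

After line 1: lst = [5, 18, 2, 10, 16]
After line 2 (remove first 5): lst = [18, 2, 10, 16]
After line 3 (insert 10 at index 0): lst = [10, 18, 2, 10, 16]

[10, 18, 2, 10, 16]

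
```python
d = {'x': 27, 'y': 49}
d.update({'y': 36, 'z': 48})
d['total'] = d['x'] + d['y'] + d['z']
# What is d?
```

After line 1: d = {'x': 27, 'y': 49}
After line 2 (y overwritten, z added): d = {'x': 27, 'y': 36, 'z': 48}
After line 3 (total = 27 + 36 + 48 = 111): d = {'x': 27, 'y': 36, 'z': 48, 'total': 111}

{'x': 27, 'y': 36, 'z': 48, 'total': 111}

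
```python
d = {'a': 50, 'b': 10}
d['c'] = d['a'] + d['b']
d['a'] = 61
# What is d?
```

After line 1: d = {'a': 50, 'b': 10}
After line 2 (d['c'] = 50 + 10): d = {'a': 50, 'b': 10, 'c': 60}
After line 3: d = {'a': 61, 'b': 10, 'c': 60}

{'a': 61, 'b': 10, 'c': 60}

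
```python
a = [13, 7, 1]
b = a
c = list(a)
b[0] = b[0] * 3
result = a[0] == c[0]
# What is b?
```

After line 1: a = [13, 7, 1]
After line 2 (b = a, alias): a = [13, 7, 1], b = [13, 7, 1]
After line 3 (c = list(a) is a copy, new object): c = [13, 7, 1]
After line 4 (b[0] = 13 * 3 = 39; mutates shared a/b): a = b = [39, 7, 1], c = [13, 7, 1]
After line 5 (a[0] = 39, c[0] = 13; result = False)

[39, 7, 1]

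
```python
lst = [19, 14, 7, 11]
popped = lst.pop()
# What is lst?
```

[19, 14, 7]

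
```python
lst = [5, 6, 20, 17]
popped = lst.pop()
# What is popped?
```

17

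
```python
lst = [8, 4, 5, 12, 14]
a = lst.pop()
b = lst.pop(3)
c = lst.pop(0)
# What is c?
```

After line 1: lst = [8, 4, 5, 12, 14]
After line 2 (pop() -> a = 14): lst = [8, 4, 5, 12]
After line 3 (pop(3) -> b = 12): lst = [8, 4, 5]
After line 4 (pop(0) -> c = 8): lst = [4, 5]

8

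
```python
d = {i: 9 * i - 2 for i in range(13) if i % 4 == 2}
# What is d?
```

{2: 16, 6: 52, 10: 88}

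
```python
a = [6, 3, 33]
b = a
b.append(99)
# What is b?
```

After line 1: a = [6, 3, 33]
After line 2 (b = a is an alias, same object): a = [6, 3, 33], b = [6, 3, 33]
After line 3 (b.append mutates the shared list): a = [6, 3, 33, 99], b = [6, 3, 33, 99]

[6, 3, 33, 99]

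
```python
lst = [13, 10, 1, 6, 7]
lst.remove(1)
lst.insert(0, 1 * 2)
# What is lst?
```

After line 1: lst = [13, 10, 1, 6, 7]
After line 2 (remove first 1): lst = [13, 10, 6, 7]
After line 3 (insert 2 at index 0): lst = [2, 13, 10, 6, 7]

[2, 13, 10, 6, 7]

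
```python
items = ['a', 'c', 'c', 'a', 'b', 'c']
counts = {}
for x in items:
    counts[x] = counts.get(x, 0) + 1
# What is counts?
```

Initial: counts = {}, items = ['a', 'c', 'c', 'a', 'b', 'c']
See 'a': counts = {'a': 1}
See 'c': counts = {'a': 1, 'c': 1}
See 'c': counts = {'a': 1, 'c': 2}
See 'a': counts = {'a': 2, 'c': 2}
See 'b': counts = {'a': 2, 'c': 2, 'b': 1}
See 'c': counts = {'a': 2, 'c': 3, 'b': 1}

{'a': 2, 'c': 3, 'b': 1}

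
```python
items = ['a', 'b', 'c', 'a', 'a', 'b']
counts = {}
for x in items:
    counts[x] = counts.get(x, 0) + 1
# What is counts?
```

Initial: counts = {}, items = ['a', 'b', 'c', 'a', 'a', 'b']
See 'a': counts = {'a': 1}
See 'b': counts = {'a': 1, 'b': 1}
See 'c': counts = {'a': 1, 'b': 1, 'c': 1}
See 'a': counts = {'a': 2, 'b': 1, 'c': 1}
See 'a': counts = {'a': 3, 'b': 1, 'c': 1}
See 'b': counts = {'a': 3, 'b': 2, 'c': 1}

{'a': 3, 'b': 2, 'c': 1}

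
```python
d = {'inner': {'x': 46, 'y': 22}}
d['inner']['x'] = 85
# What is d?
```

After line 1: d = {'inner': {'x': 46, 'y': 22}}
After line 2 (inner x overwritten): d = {'inner': {'x': 85, 'y': 22}}

{'inner': {'x': 85, 'y': 22}}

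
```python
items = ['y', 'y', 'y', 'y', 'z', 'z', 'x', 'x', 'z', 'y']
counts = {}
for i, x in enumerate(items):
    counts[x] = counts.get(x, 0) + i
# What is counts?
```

Initial: counts = {}, items = ['y', 'y', 'y', 'y', 'z', 'z', 'x', 'x', 'z', 'y']
i=0, x='y': counts = {'y': 0}
i=1, x='y': counts = {'y': 1}
i=2, x='y': counts = {'y': 3}
i=3, x='y': counts = {'y': 6}
i=4, x='z': counts = {'y': 6, 'z': 4}
i=5, x='z': counts = {'y': 6, 'z': 9}
i=6, x='x': counts = {'y': 6, 'z': 9, 'x': 6}
i=7, x='x': counts = {'y': 6, 'z': 9, 'x': 13}
i=8, x='z': counts = {'y': 6, 'z': 17, 'x': 13}
i=9, x='y': counts = {'y': 15, 'z': 17, 'x': 13}

{'y': 15, 'z': 17, 'x': 13}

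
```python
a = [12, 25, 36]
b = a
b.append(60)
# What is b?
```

After line 1: a = [12, 25, 36]
After line 2 (b = a is an alias, same object): a = [12, 25, 36], b = [12, 25, 36]
After line 3 (b.append mutates the shared list): a = [12, 25, 36, 60], b = [12, 25, 36, 60]

[12, 25, 36, 60]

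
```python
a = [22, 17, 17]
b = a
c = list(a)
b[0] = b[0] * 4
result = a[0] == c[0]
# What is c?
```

After line 1: a = [22, 17, 17]
After line 2 (b = a, alias): a = [22, 17, 17], b = [22, 17, 17]
After line 3 (c = list(a) is a copy, new object): c = [22, 17, 17]
After line 4 (b[0] = 22 * 4 = 88; mutates shared a/b): a = b = [88, 17, 17], c = [22, 17, 17]
After line 5 (a[0] = 88, c[0] = 22; result = False)

[22, 17, 17]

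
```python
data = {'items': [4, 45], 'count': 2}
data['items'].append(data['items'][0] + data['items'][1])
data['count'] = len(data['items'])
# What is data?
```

After line 1: data = {'items': [4, 45], 'count': 2}
After line 2 (append 4 + 45 = 49): data = {'items': [4, 45, 49], 'count': 2}
After line 3 (count = len(items) = 3): data = {'items': [4, 45, 49], 'count': 3}

{'items': [4, 45, 49], 'count': 3}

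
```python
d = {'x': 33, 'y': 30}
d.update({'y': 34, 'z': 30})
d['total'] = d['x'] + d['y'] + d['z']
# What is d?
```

After line 1: d = {'x': 33, 'y': 30}
After line 2 (y overwritten, z added): d = {'x': 33, 'y': 34, 'z': 30}
After line 3 (total = 33 + 34 + 30 = 97): d = {'x': 33, 'y': 34, 'z': 30, 'total': 97}

{'x': 33, 'y': 34, 'z': 30, 'total': 97}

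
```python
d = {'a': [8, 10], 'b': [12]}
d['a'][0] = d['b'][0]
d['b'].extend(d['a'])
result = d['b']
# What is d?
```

After line 1: d = {'a': [8, 10], 'b': [12]}
After line 2 (a[0] = b[0] = 12): d = {'a': [12, 10], 'b': [12]}
After line 3 (b.extend(a) appends [12, 10]): d = {'a': [12, 10], 'b': [12, 12, 10]}
After line 4: result = d['b'] = [12, 12, 10]

{'a': [12, 10], 'b': [12, 12, 10]}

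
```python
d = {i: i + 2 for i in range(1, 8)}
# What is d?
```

{1: 3, 2: 4, 3: 5, 4: 6, 5: 7, 6: 8, 7: 9}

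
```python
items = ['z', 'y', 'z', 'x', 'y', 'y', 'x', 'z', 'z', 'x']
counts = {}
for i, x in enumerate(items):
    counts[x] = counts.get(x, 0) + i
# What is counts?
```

Initial: counts = {}, items = ['z', 'y', 'z', 'x', 'y', 'y', 'x', 'z', 'z', 'x']
i=0, x='z': counts = {'z': 0}
i=1, x='y': counts = {'z': 0, 'y': 1}
i=2, x='z': counts = {'z': 2, 'y': 1}
i=3, x='x': counts = {'z': 2, 'y': 1, 'x': 3}
i=4, x='y': counts = {'z': 2, 'y': 5, 'x': 3}
i=5, x='y': counts = {'z': 2, 'y': 10, 'x': 3}
i=6, x='x': counts = {'z': 2, 'y': 10, 'x': 9}
i=7, x='z': counts = {'z': 9, 'y': 10, 'x': 9}
i=8, x='z': counts = {'z': 17, 'y': 10, 'x': 9}
i=9, x='x': counts = {'z': 17, 'y': 10, 'x': 18}

{'z': 17, 'y': 10, 'x': 18}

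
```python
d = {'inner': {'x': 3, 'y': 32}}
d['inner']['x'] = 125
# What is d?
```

After line 1: d = {'inner': {'x': 3, 'y': 32}}
After line 2 (inner x overwritten): d = {'inner': {'x': 125, 'y': 32}}

{'inner': {'x': 125, 'y': 32}}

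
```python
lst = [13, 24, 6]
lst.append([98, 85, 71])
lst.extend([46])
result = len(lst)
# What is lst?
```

After line 1: lst = [13, 24, 6]
After line 2 (append adds [98, 85, 71] as single element): lst = [13, 24, 6, [98, 85, 71]]
After line 3 (extend unpacks [46], adds 46): lst = [13, 24, 6, [98, 85, 71], 46]
After line 4: result = len(lst) = 5

[13, 24, 6, [98, 85, 71], 46]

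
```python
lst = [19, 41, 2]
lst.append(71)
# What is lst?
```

[19, 41, 2, 71]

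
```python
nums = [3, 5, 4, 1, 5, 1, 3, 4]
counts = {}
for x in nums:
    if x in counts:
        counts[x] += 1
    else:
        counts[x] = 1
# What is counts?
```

Initial: counts = {}, nums = [3, 5, 4, 1, 5, 1, 3, 4]
See 3: counts = {3: 1}
See 5: counts = {3: 1, 5: 1}
See 4: counts = {3: 1, 5: 1, 4: 1}
See 1: counts = {3: 1, 5: 1, 4: 1, 1: 1}
See 5: counts = {3: 1, 5: 2, 4: 1, 1: 1}
See 1: counts = {3: 1, 5: 2, 4: 1, 1: 2}
See 3: counts = {3: 2, 5: 2, 4: 1, 1: 2}
See 4: counts = {3: 2, 5: 2, 4: 2, 1: 2}

{3: 2, 5: 2, 4: 2, 1: 2}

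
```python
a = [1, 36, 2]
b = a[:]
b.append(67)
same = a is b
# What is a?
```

After line 1: a = [1, 36, 2]
After line 2 (b = a[:] is a shallow copy, new object): a = [1, 36, 2], b = [1, 36, 2]
After line 3 (append only mutates b): a = [1, 36, 2], b = [1, 36, 2, 67]
After line 4 (same = a is b; different objects -> False): same = False

[1, 36, 2]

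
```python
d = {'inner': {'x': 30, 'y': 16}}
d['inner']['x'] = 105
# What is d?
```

After line 1: d = {'inner': {'x': 30, 'y': 16}}
After line 2 (inner x overwritten): d = {'inner': {'x': 105, 'y': 16}}

{'inner': {'x': 105, 'y': 16}}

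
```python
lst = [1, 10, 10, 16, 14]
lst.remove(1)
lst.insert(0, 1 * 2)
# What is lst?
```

After line 1: lst = [1, 10, 10, 16, 14]
After line 2 (remove first 1): lst = [10, 10, 16, 14]
After line 3 (insert 2 at index 0): lst = [2, 10, 10, 16, 14]

[2, 10, 10, 16, 14]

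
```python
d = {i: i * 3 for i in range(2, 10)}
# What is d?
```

{2: 6, 3: 9, 4: 12, 5: 15, 6: 18, 7: 21, 8: 24, 9: 27}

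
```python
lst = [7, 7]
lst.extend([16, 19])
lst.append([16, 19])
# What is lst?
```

After line 1: lst = [7, 7]
After line 2 (extend unpacks [16, 19]): lst = [7, 7, 16, 19]
After line 3 (append adds [16, 19] as single element): lst = [7, 7, 16, 19, [16, 19]]

[7, 7, 16, 19, [16, 19]]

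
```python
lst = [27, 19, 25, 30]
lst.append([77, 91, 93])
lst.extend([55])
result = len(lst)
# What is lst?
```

After line 1: lst = [27, 19, 25, 30]
After line 2 (append adds [77, 91, 93] as single element): lst = [27, 19, 25, 30, [77, 91, 93]]
After line 3 (extend unpacks [55], adds 55): lst = [27, 19, 25, 30, [77, 91, 93], 55]
After line 4: result = len(lst) = 6

[27, 19, 25, 30, [77, 91, 93], 55]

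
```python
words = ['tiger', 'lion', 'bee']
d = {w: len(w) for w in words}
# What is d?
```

{'tiger': 5, 'lion': 4, 'bee': 3}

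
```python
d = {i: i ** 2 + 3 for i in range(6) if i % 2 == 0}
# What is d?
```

{0: 3, 2: 7, 4: 19}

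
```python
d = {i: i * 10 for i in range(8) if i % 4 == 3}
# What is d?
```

{3: 30, 7: 70}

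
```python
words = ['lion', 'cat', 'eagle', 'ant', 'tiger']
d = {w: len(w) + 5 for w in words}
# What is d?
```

{'lion': 9, 'cat': 8, 'eagle': 10, 'ant': 8, 'tiger': 10}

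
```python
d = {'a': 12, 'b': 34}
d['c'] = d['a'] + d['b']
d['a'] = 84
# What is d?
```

After line 1: d = {'a': 12, 'b': 34}
After line 2 (d['c'] = 12 + 34): d = {'a': 12, 'b': 34, 'c': 46}
After line 3: d = {'a': 84, 'b': 34, 'c': 46}

{'a': 84, 'b': 34, 'c': 46}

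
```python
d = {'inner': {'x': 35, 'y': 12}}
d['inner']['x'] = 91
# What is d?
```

After line 1: d = {'inner': {'x': 35, 'y': 12}}
After line 2 (inner x overwritten): d = {'inner': {'x': 91, 'y': 12}}

{'inner': {'x': 91, 'y': 12}}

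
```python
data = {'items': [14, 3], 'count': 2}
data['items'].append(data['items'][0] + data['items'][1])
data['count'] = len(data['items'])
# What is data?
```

After line 1: data = {'items': [14, 3], 'count': 2}
After line 2 (append 14 + 3 = 17): data = {'items': [14, 3, 17], 'count': 2}
After line 3 (count = len(items) = 3): data = {'items': [14, 3, 17], 'count': 3}

{'items': [14, 3, 17], 'count': 3}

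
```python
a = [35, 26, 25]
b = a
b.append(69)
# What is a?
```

After line 1: a = [35, 26, 25]
After line 2 (b = a is an alias, same object): a = [35, 26, 25], b = [35, 26, 25]
After line 3 (b.append mutates the shared list): a = [35, 26, 25, 69], b = [35, 26, 25, 69]

[35, 26, 25, 69]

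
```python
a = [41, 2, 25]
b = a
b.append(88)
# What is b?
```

After line 1: a = [41, 2, 25]
After line 2 (b = a is an alias, same object): a = [41, 2, 25], b = [41, 2, 25]
After line 3 (b.append mutates the shared list): a = [41, 2, 25, 88], b = [41, 2, 25, 88]

[41, 2, 25, 88]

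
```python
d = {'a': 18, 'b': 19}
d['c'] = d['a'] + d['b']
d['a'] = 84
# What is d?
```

After line 1: d = {'a': 18, 'b': 19}
After line 2 (d['c'] = 18 + 19): d = {'a': 18, 'b': 19, 'c': 37}
After line 3: d = {'a': 84, 'b': 19, 'c': 37}

{'a': 84, 'b': 19, 'c': 37}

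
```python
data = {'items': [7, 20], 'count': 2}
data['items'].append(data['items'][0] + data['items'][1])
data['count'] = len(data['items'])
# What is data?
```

After line 1: data = {'items': [7, 20], 'count': 2}
After line 2 (append 7 + 20 = 27): data = {'items': [7, 20, 27], 'count': 2}
After line 3 (count = len(items) = 3): data = {'items': [7, 20, 27], 'count': 3}

{'items': [7, 20, 27], 'count': 3}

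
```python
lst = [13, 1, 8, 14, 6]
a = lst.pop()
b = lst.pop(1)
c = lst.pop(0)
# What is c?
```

After line 1: lst = [13, 1, 8, 14, 6]
After line 2 (pop() -> a = 6): lst = [13, 1, 8, 14]
After line 3 (pop(1) -> b = 1): lst = [13, 8, 14]
After line 4 (pop(0) -> c = 13): lst = [8, 14]

13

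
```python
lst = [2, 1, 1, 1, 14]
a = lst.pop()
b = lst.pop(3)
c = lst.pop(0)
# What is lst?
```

After line 1: lst = [2, 1, 1, 1, 14]
After line 2 (pop() -> a = 14): lst = [2, 1, 1, 1]
After line 3 (pop(3) -> b = 1): lst = [2, 1, 1]
After line 4 (pop(0) -> c = 2): lst = [1, 1]

[1, 1]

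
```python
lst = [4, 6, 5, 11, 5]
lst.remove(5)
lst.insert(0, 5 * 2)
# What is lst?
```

After line 1: lst = [4, 6, 5, 11, 5]
After line 2 (remove first 5): lst = [4, 6, 11, 5]
After line 3 (insert 10 at index 0): lst = [10, 4, 6, 11, 5]

[10, 4, 6, 11, 5]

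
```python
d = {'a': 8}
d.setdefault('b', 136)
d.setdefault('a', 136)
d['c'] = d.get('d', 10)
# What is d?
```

After line 1: d = {'a': 8}
After line 2 (setdefault adds 'b'=136): d = {'a': 8, 'b': 136}
After line 3 (setdefault 'a' no-op, already exists): d = {'a': 8, 'b': 136}
After line 4 (get('d', 10) returns default since 'd' not in d): d = {'a': 8, 'b': 136, 'c': 10}

{'a': 8, 'b': 136, 'c': 10}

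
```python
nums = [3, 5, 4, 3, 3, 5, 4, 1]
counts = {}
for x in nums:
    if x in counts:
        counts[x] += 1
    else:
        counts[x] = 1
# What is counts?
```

Initial: counts = {}, nums = [3, 5, 4, 3, 3, 5, 4, 1]
See 3: counts = {3: 1}
See 5: counts = {3: 1, 5: 1}
See 4: counts = {3: 1, 5: 1, 4: 1}
See 3: counts = {3: 2, 5: 1, 4: 1}
See 3: counts = {3: 3, 5: 1, 4: 1}
See 5: counts = {3: 3, 5: 2, 4: 1}
See 4: counts = {3: 3, 5: 2, 4: 2}
See 1: counts = {3: 3, 5: 2, 4: 2, 1: 1}

{3: 3, 5: 2, 4: 2, 1: 1}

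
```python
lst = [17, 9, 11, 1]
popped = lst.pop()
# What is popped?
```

1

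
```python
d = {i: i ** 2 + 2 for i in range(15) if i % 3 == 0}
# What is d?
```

{0: 2, 3: 11, 6: 38, 9: 83, 12: 146}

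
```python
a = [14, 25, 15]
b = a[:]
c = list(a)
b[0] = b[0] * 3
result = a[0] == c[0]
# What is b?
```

After line 1: a = [14, 25, 15]
After line 2 (b = a[:], copy): a = [14, 25, 15], b = [14, 25, 15]
After line 3 (c = list(a) is a copy, new object): c = [14, 25, 15]
After line 4 (b[0] = 14 * 3 = 42; only b mutates (copy)): a = [14, 25, 15], b = [42, 25, 15], c = [14, 25, 15]
After line 5 (a[0] = 14, c[0] = 14; result = True)

[42, 25, 15]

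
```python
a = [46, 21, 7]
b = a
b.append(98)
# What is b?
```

After line 1: a = [46, 21, 7]
After line 2 (b = a is an alias, same object): a = [46, 21, 7], b = [46, 21, 7]
After line 3 (b.append mutates the shared list): a = [46, 21, 7, 98], b = [46, 21, 7, 98]

[46, 21, 7, 98]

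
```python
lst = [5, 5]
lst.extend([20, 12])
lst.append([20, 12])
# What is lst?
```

After line 1: lst = [5, 5]
After line 2 (extend unpacks [20, 12]): lst = [5, 5, 20, 12]
After line 3 (append adds [20, 12] as single element): lst = [5, 5, 20, 12, [20, 12]]

[5, 5, 20, 12, [20, 12]]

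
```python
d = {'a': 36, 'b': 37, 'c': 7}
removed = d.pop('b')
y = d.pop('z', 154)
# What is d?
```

After line 1: d = {'a': 36, 'b': 37, 'c': 7}
After line 2 (pop 'b' returns 37): d = {'a': 36, 'c': 7}, removed = 37
After line 3 (pop 'z' missing, returns default 154): d = {'a': 36, 'c': 7}, y = 154

{'a': 36, 'c': 7}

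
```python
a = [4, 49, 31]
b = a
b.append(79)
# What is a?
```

After line 1: a = [4, 49, 31]
After line 2 (b = a is an alias, same object): a = [4, 49, 31], b = [4, 49, 31]
After line 3 (b.append mutates the shared list): a = [4, 49, 31, 79], b = [4, 49, 31, 79]

[4, 49, 31, 79]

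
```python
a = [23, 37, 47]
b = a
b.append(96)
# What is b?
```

After line 1: a = [23, 37, 47]
After line 2 (b = a is an alias, same object): a = [23, 37, 47], b = [23, 37, 47]
After line 3 (b.append mutates the shared list): a = [23, 37, 47, 96], b = [23, 37, 47, 96]

[23, 37, 47, 96]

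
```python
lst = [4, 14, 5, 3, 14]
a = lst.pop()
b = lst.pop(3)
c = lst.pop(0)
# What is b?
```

After line 1: lst = [4, 14, 5, 3, 14]
After line 2 (pop() -> a = 14): lst = [4, 14, 5, 3]
After line 3 (pop(3) -> b = 3): lst = [4, 14, 5]
After line 4 (pop(0) -> c = 4): lst = [14, 5]

3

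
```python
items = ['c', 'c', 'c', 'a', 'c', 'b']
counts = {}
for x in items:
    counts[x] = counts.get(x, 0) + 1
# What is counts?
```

Initial: counts = {}, items = ['c', 'c', 'c', 'a', 'c', 'b']
See 'c': counts = {'c': 1}
See 'c': counts = {'c': 2}
See 'c': counts = {'c': 3}
See 'a': counts = {'c': 3, 'a': 1}
See 'c': counts = {'c': 4, 'a': 1}
See 'b': counts = {'c': 4, 'a': 1, 'b': 1}

{'c': 4, 'a': 1, 'b': 1}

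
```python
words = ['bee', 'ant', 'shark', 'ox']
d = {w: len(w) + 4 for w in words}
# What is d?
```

{'bee': 7, 'ant': 7, 'shark': 9, 'ox': 6}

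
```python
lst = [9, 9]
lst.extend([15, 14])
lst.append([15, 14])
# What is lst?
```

After line 1: lst = [9, 9]
After line 2 (extend unpacks [15, 14]): lst = [9, 9, 15, 14]
After line 3 (append adds [15, 14] as single element): lst = [9, 9, 15, 14, [15, 14]]

[9, 9, 15, 14, [15, 14]]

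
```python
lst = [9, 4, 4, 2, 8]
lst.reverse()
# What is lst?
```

[8, 2, 4, 4, 9]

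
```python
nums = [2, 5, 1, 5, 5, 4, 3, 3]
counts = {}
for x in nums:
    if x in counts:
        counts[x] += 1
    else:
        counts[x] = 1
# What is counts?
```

Initial: counts = {}, nums = [2, 5, 1, 5, 5, 4, 3, 3]
See 2: counts = {2: 1}
See 5: counts = {2: 1, 5: 1}
See 1: counts = {2: 1, 5: 1, 1: 1}
See 5: counts = {2: 1, 5: 2, 1: 1}
See 5: counts = {2: 1, 5: 3, 1: 1}
See 4: counts = {2: 1, 5: 3, 1: 1, 4: 1}
See 3: counts = {2: 1, 5: 3, 1: 1, 4: 1, 3: 1}
See 3: counts = {2: 1, 5: 3, 1: 1, 4: 1, 3: 2}

{2: 1, 5: 3, 1: 1, 4: 1, 3: 2}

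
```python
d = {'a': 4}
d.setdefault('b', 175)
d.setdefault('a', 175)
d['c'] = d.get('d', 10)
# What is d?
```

After line 1: d = {'a': 4}
After line 2 (setdefault adds 'b'=175): d = {'a': 4, 'b': 175}
After line 3 (setdefault 'a' no-op, already exists): d = {'a': 4, 'b': 175}
After line 4 (get('d', 10) returns default since 'd' not in d): d = {'a': 4, 'b': 175, 'c': 10}

{'a': 4, 'b': 175, 'c': 10}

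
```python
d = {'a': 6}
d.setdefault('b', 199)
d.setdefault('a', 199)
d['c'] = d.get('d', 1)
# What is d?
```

After line 1: d = {'a': 6}
After line 2 (setdefault adds 'b'=199): d = {'a': 6, 'b': 199}
After line 3 (setdefault 'a' no-op, already exists): d = {'a': 6, 'b': 199}
After line 4 (get('d', 1) returns default since 'd' not in d): d = {'a': 6, 'b': 199, 'c': 1}

{'a': 6, 'b': 199, 'c': 1}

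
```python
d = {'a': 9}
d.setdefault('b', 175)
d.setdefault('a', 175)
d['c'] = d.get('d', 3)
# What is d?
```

After line 1: d = {'a': 9}
After line 2 (setdefault adds 'b'=175): d = {'a': 9, 'b': 175}
After line 3 (setdefault 'a' no-op, already exists): d = {'a': 9, 'b': 175}
After line 4 (get('d', 3) returns default since 'd' not in d): d = {'a': 9, 'b': 175, 'c': 3}

{'a': 9, 'b': 175, 'c': 3}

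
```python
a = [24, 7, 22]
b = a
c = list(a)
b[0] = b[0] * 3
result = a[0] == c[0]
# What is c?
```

After line 1: a = [24, 7, 22]
After line 2 (b = a, alias): a = [24, 7, 22], b = [24, 7, 22]
After line 3 (c = list(a) is a copy, new object): c = [24, 7, 22]
After line 4 (b[0] = 24 * 3 = 72; mutates shared a/b): a = b = [72, 7, 22], c = [24, 7, 22]
After line 5 (a[0] = 72, c[0] = 24; result = False)

[24, 7, 22]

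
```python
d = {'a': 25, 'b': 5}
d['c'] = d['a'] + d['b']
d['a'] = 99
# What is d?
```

After line 1: d = {'a': 25, 'b': 5}
After line 2 (d['c'] = 25 + 5): d = {'a': 25, 'b': 5, 'c': 30}
After line 3: d = {'a': 99, 'b': 5, 'c': 30}

{'a': 99, 'b': 5, 'c': 30}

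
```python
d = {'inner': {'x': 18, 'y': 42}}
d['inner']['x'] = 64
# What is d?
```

After line 1: d = {'inner': {'x': 18, 'y': 42}}
After line 2 (inner x overwritten): d = {'inner': {'x': 64, 'y': 42}}

{'inner': {'x': 64, 'y': 42}}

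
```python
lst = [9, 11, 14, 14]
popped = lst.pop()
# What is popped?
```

14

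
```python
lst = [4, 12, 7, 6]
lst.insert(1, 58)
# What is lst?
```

[4, 58, 12, 7, 6]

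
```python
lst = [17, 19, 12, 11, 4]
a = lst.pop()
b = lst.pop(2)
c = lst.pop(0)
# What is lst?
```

After line 1: lst = [17, 19, 12, 11, 4]
After line 2 (pop() -> a = 4): lst = [17, 19, 12, 11]
After line 3 (pop(2) -> b = 12): lst = [17, 19, 11]
After line 4 (pop(0) -> c = 17): lst = [19, 11]

[19, 11]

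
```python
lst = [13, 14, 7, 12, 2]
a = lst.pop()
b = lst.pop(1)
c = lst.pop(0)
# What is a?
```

After line 1: lst = [13, 14, 7, 12, 2]
After line 2 (pop() -> a = 2): lst = [13, 14, 7, 12]
After line 3 (pop(1) -> b = 14): lst = [13, 7, 12]
After line 4 (pop(0) -> c = 13): lst = [7, 12]

2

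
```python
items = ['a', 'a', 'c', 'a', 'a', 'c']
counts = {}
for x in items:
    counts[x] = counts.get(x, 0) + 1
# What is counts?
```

Initial: counts = {}, items = ['a', 'a', 'c', 'a', 'a', 'c']
See 'a': counts = {'a': 1}
See 'a': counts = {'a': 2}
See 'c': counts = {'a': 2, 'c': 1}
See 'a': counts = {'a': 3, 'c': 1}
See 'a': counts = {'a': 4, 'c': 1}
See 'c': counts = {'a': 4, 'c': 2}

{'a': 4, 'c': 2}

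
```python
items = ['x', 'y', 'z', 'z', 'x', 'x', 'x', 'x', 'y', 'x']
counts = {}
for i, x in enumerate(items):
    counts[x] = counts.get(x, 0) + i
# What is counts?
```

Initial: counts = {}, items = ['x', 'y', 'z', 'z', 'x', 'x', 'x', 'x', 'y', 'x']
i=0, x='x': counts = {'x': 0}
i=1, x='y': counts = {'x': 0, 'y': 1}
i=2, x='z': counts = {'x': 0, 'y': 1, 'z': 2}
i=3, x='z': counts = {'x': 0, 'y': 1, 'z': 5}
i=4, x='x': counts = {'x': 4, 'y': 1, 'z': 5}
i=5, x='x': counts = {'x': 9, 'y': 1, 'z': 5}
i=6, x='x': counts = {'x': 15, 'y': 1, 'z': 5}
i=7, x='x': counts = {'x': 22, 'y': 1, 'z': 5}
i=8, x='y': counts = {'x': 22, 'y': 9, 'z': 5}
i=9, x='x': counts = {'x': 31, 'y': 9, 'z': 5}

{'x': 31, 'y': 9, 'z': 5}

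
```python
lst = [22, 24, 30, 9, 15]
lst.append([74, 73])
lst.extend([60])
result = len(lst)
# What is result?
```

After line 1: lst = [22, 24, 30, 9, 15]
After line 2 (append adds [74, 73] as single element): lst = [22, 24, 30, 9, 15, [74, 73]]
After line 3 (extend unpacks [60], adds 60): lst = [22, 24, 30, 9, 15, [74, 73], 60]
After line 4: result = len(lst) = 7

7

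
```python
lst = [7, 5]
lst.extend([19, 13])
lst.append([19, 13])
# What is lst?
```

After line 1: lst = [7, 5]
After line 2 (extend unpacks [19, 13]): lst = [7, 5, 19, 13]
After line 3 (append adds [19, 13] as single element): lst = [7, 5, 19, 13, [19, 13]]

[7, 5, 19, 13, [19, 13]]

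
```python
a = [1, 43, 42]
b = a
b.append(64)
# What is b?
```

After line 1: a = [1, 43, 42]
After line 2 (b = a is an alias, same object): a = [1, 43, 42], b = [1, 43, 42]
After line 3 (b.append mutates the shared list): a = [1, 43, 42, 64], b = [1, 43, 42, 64]

[1, 43, 42, 64]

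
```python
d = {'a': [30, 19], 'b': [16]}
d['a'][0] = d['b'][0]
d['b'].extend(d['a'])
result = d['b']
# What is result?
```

After line 1: d = {'a': [30, 19], 'b': [16]}
After line 2 (a[0] = b[0] = 16): d = {'a': [16, 19], 'b': [16]}
After line 3 (b.extend(a) appends [16, 19]): d = {'a': [16, 19], 'b': [16, 16, 19]}
After line 4: result = d['b'] = [16, 16, 19]

[16, 16, 19]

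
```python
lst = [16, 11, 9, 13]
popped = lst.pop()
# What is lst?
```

[16, 11, 9]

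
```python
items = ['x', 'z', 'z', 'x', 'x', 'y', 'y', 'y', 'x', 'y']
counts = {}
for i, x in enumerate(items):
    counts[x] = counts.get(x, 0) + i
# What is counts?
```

Initial: counts = {}, items = ['x', 'z', 'z', 'x', 'x', 'y', 'y', 'y', 'x', 'y']
i=0, x='x': counts = {'x': 0}
i=1, x='z': counts = {'x': 0, 'z': 1}
i=2, x='z': counts = {'x': 0, 'z': 3}
i=3, x='x': counts = {'x': 3, 'z': 3}
i=4, x='x': counts = {'x': 7, 'z': 3}
i=5, x='y': counts = {'x': 7, 'z': 3, 'y': 5}
i=6, x='y': counts = {'x': 7, 'z': 3, 'y': 11}
i=7, x='y': counts = {'x': 7, 'z': 3, 'y': 18}
i=8, x='x': counts = {'x': 15, 'z': 3, 'y': 18}
i=9, x='y': counts = {'x': 15, 'z': 3, 'y': 27}

{'x': 15, 'z': 3, 'y': 27}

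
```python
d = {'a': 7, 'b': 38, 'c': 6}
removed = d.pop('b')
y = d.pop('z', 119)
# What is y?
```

After line 1: d = {'a': 7, 'b': 38, 'c': 6}
After line 2 (pop 'b' returns 38): d = {'a': 7, 'c': 6}, removed = 38
After line 3 (pop 'z' missing, returns default 119): d = {'a': 7, 'c': 6}, y = 119

119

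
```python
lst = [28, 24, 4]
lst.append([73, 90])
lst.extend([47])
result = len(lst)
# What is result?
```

After line 1: lst = [28, 24, 4]
After line 2 (append adds [73, 90] as single element): lst = [28, 24, 4, [73, 90]]
After line 3 (extend unpacks [47], adds 47): lst = [28, 24, 4, [73, 90], 47]
After line 4: result = len(lst) = 5

5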